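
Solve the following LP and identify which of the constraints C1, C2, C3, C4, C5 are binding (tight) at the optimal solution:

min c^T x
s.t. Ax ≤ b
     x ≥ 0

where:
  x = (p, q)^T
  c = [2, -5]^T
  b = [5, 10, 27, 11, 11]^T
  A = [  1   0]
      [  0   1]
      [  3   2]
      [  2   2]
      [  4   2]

At p = 0, q = 5.5, compute slack b - a·x for each constraint:
  C1: 5 − 0 = 5  (slack)
  C2: 10 − 5.5 = 4.5  (slack)
  C3: 27 − 11 = 16  (slack)
  C4: 11 − 11 = 0  (binding)
  C5: 11 − 11 = 0  (binding)

Optimal: p = 0, q = 5.5
Binding: C4, C5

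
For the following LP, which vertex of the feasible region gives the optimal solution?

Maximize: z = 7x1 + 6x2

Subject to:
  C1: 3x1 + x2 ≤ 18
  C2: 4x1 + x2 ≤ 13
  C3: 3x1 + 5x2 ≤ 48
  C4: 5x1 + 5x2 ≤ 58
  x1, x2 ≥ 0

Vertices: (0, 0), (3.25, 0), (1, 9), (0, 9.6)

Evaluate the objective at each vertex of the feasible region:
  z(0, 0) = 0
  z(3.25, 0) = 22.75
  z(1, 9) = 61  ←
  z(0, 9.6) = 57.6
The maximum is at x1 = 1, x2 = 9.

(1, 9)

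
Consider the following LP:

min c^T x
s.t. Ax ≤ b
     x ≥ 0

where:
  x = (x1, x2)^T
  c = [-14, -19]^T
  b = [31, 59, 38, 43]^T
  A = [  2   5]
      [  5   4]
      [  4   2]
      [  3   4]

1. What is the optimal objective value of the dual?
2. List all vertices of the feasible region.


1. -169
2. (0, 0), (9.5, 0), (8, 3), (0, 6.2)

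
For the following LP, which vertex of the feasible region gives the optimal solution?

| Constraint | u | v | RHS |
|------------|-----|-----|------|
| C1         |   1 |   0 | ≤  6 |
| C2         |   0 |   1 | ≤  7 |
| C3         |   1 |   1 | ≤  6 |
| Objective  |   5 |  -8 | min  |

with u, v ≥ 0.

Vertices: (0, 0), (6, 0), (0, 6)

Evaluate the objective at each vertex of the feasible region:
  z(0, 0) = 0
  z(6, 0) = 30
  z(0, 6) = -48  ←
The minimum is at u = 0, v = 6.

(0, 6)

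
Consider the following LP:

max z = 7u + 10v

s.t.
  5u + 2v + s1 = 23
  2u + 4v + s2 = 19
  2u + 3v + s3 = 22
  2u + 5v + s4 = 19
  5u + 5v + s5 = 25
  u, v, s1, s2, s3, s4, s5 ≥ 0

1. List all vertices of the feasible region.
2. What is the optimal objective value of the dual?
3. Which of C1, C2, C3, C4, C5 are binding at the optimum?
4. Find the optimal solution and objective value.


1. (0, 0), (4.6, 0), (4.333, 0.6667), (2, 3), (0, 3.8)
2. 44
3. C4, C5
4. u = 2, v = 3, z = 44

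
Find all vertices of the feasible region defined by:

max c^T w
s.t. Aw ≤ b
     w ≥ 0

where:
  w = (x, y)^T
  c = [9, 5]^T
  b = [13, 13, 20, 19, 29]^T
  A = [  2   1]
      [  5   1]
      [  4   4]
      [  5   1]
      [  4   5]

(0, 0), (2.6, 0), (2, 3), (0, 5)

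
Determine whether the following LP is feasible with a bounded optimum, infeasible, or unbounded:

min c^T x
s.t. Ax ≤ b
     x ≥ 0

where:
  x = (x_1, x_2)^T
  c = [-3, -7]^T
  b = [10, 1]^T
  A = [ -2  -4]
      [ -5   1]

Unbounded (objective can decrease without bound)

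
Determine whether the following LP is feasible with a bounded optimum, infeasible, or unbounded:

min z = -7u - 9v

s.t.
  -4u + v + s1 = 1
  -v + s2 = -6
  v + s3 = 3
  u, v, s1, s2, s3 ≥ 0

Infeasible (no feasible solution exists)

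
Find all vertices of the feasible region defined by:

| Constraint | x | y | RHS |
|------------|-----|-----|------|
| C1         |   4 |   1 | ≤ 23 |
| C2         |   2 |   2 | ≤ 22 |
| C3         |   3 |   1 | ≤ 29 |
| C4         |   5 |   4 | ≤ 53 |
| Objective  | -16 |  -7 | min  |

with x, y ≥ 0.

(0, 0), (5.75, 0), (4, 7), (0, 11)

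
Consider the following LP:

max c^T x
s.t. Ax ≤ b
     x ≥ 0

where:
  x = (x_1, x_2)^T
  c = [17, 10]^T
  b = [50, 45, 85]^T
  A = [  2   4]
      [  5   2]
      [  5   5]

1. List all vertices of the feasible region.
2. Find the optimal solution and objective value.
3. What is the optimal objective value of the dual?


1. (0, 0), (9, 0), (5, 10), (0, 12.5)
2. x_1 = 5, x_2 = 10, z = 185
3. 185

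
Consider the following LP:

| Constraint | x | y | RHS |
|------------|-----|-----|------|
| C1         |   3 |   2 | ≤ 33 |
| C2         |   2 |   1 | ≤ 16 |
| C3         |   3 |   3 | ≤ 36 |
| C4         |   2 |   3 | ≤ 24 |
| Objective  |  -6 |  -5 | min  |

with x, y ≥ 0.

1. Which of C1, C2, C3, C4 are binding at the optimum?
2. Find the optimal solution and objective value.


1. C2, C4
2. x = 6, y = 4, z = -56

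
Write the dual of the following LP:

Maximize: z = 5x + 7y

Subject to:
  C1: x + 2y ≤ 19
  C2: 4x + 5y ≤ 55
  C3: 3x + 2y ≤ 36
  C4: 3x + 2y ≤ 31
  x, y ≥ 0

Primal max cᵀx s.t. Ax ≤ b, x ≥ 0  →  Dual min bᵀy s.t. Aᵀy ≥ c, y ≥ 0.

Minimize: z = 19y1 + 55y2 + 36y3 + 31y4

Subject to:
  y1 + 4y2 + 3y3 + 3y4 ≥ 5
  2y1 + 5y2 + 2y3 + 2y4 ≥ 7
  y1, y2, y3, y4 ≥ 0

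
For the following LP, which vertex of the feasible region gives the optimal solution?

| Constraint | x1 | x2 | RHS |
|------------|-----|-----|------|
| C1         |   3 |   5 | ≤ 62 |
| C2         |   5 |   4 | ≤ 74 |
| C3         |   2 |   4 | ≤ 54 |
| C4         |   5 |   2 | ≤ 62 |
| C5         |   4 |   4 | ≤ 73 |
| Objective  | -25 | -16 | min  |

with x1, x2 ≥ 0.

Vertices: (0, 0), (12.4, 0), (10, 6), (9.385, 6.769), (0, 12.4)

Evaluate the objective at each vertex of the feasible region:
  z(0, 0) = 0
  z(12.4, 0) = -310
  z(10, 6) = -346  ←
  z(9.385, 6.769) = -342.9
  z(0, 12.4) = -198.4
The minimum is at x1 = 10, x2 = 6.

(10, 6)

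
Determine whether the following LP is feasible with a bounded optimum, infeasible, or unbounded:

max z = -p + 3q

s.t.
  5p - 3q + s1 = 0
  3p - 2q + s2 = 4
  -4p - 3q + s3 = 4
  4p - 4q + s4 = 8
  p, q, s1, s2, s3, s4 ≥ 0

Unbounded (objective can increase without bound)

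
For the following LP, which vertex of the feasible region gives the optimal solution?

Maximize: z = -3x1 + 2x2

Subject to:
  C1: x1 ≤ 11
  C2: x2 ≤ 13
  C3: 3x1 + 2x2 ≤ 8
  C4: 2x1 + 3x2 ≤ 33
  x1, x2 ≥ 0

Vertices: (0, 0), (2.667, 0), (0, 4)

Evaluate the objective at each vertex of the feasible region:
  z(0, 0) = 0
  z(2.667, 0) = -8
  z(0, 4) = 8  ←
The maximum is at x1 = 0, x2 = 4.

(0, 4)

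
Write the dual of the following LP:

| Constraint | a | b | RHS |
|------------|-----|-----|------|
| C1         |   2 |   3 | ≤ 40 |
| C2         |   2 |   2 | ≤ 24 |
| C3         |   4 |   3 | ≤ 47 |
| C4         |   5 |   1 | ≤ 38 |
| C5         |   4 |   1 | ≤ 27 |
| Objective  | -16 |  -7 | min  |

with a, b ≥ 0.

Primal min cᵀx s.t. Ax ≤ b, x ≥ 0  →  Dual max −bᵀy s.t. Aᵀy ≥ −c, y ≥ 0.

Maximize: z = -40y1 - 24y2 - 47y3 - 38y4 - 27y5

Subject to:
  2y1 + 2y2 + 4y3 + 5y4 + 4y5 ≥ 16
  3y1 + 2y2 + 3y3 + y4 + y5 ≥ 7
  y1, y2, y3, y4, y5 ≥ 0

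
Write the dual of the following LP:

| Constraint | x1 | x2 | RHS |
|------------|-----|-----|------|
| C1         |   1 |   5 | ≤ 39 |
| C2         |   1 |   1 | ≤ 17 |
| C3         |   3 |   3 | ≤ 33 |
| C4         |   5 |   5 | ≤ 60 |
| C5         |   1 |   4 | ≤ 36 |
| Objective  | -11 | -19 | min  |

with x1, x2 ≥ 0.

Primal min cᵀx s.t. Ax ≤ b, x ≥ 0  →  Dual max −bᵀy s.t. Aᵀy ≥ −c, y ≥ 0.

Maximize: z = -39y1 - 17y2 - 33y3 - 60y4 - 36y5

Subject to:
  y1 + y2 + 3y3 + 5y4 + y5 ≥ 11
  5y1 + y2 + 3y3 + 5y4 + 4y5 ≥ 19
  y1, y2, y3, y4, y5 ≥ 0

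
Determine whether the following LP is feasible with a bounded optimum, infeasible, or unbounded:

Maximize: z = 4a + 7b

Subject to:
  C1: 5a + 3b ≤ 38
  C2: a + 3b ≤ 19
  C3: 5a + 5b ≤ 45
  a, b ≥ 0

Feasible with a bounded optimal solution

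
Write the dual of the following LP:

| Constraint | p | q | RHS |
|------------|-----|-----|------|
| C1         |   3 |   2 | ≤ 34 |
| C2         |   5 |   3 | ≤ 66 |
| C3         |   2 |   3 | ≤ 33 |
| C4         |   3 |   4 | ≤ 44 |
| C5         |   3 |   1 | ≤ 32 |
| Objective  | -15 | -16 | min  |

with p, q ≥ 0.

Primal min cᵀx s.t. Ax ≤ b, x ≥ 0  →  Dual max −bᵀy s.t. Aᵀy ≥ −c, y ≥ 0.

Maximize: z = -34y1 - 66y2 - 33y3 - 44y4 - 32y5

Subject to:
  3y1 + 5y2 + 2y3 + 3y4 + 3y5 ≥ 15
  2y1 + 3y2 + 3y3 + 4y4 + y5 ≥ 16
  y1, y2, y3, y4, y5 ≥ 0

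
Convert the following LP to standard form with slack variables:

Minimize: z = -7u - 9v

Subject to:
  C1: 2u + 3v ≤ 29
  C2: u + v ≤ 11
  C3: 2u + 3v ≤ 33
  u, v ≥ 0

min z = -7u - 9v

s.t.
  2u + 3v + s1 = 29
  u + v + s2 = 11
  2u + 3v + s3 = 33
  u, v, s1, s2, s3 ≥ 0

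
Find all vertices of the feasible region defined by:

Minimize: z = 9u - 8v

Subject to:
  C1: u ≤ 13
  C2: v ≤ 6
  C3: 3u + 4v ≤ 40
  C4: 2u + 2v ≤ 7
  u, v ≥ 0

(0, 0), (3.5, 0), (0, 3.5)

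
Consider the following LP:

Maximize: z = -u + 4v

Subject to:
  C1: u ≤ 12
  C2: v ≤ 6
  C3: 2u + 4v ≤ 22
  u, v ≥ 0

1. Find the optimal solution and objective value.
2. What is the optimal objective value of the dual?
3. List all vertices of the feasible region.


1. u = 0, v = 5.5, z = 22
2. 22
3. (0, 0), (11, 0), (0, 5.5)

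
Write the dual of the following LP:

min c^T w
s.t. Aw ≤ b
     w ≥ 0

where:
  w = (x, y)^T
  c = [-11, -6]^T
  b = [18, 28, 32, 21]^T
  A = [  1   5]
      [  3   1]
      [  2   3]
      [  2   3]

Primal min cᵀx s.t. Ax ≤ b, x ≥ 0  →  Dual max −bᵀy s.t. Aᵀy ≥ −c, y ≥ 0.

Maximize: z = -18y1 - 28y2 - 32y3 - 21y4

Subject to:
  y1 + 3y2 + 2y3 + 2y4 ≥ 11
  5y1 + y2 + 3y3 + 3y4 ≥ 6
  y1, y2, y3, y4 ≥ 0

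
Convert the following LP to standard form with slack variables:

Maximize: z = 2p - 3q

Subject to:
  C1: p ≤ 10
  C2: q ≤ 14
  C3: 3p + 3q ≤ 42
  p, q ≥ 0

max z = 2p - 3q

s.t.
  p + s1 = 10
  q + s2 = 14
  3p + 3q + s3 = 42
  p, q, s1, s2, s3 ≥ 0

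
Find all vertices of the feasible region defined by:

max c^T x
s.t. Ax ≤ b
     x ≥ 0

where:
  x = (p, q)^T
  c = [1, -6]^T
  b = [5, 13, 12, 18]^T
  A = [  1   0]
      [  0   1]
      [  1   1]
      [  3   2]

(0, 0), (5, 0), (5, 1.5), (0, 9)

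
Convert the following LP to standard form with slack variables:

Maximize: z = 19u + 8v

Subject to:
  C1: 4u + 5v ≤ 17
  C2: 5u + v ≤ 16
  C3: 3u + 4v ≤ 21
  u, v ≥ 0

max z = 19u + 8v

s.t.
  4u + 5v + s1 = 17
  5u + v + s2 = 16
  3u + 4v + s3 = 21
  u, v, s1, s2, s3 ≥ 0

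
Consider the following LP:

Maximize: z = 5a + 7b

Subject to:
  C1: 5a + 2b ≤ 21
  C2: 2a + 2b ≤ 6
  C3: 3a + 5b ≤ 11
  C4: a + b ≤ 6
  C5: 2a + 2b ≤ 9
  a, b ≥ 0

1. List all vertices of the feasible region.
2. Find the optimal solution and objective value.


1. (0, 0), (3, 0), (2, 1), (0, 2.2)
2. a = 2, b = 1, z = 17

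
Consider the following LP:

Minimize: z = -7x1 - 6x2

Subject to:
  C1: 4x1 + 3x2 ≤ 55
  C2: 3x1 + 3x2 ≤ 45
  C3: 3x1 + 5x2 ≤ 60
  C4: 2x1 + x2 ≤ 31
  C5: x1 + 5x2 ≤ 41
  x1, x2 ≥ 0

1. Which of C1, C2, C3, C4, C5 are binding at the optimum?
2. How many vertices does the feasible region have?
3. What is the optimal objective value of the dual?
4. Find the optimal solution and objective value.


1. C1, C2
2. 5
3. -100
4. x1 = 10, x2 = 5, z = -100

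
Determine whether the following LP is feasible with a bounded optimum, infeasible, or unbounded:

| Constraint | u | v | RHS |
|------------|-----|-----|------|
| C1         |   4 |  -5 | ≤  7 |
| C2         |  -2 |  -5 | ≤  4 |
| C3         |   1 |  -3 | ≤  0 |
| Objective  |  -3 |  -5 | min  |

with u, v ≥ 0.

Unbounded (objective can decrease without bound)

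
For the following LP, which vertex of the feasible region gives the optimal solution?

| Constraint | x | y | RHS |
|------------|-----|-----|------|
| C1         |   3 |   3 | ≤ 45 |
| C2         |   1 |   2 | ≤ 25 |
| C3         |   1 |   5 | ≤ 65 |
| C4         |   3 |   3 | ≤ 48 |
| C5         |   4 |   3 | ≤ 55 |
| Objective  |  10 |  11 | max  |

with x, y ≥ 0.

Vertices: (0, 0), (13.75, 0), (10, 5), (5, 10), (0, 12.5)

Evaluate the objective at each vertex of the feasible region:
  z(0, 0) = 0
  z(13.75, 0) = 137.5
  z(10, 5) = 155
  z(5, 10) = 160  ←
  z(0, 12.5) = 137.5
The maximum is at x = 5, y = 10.

(5, 10)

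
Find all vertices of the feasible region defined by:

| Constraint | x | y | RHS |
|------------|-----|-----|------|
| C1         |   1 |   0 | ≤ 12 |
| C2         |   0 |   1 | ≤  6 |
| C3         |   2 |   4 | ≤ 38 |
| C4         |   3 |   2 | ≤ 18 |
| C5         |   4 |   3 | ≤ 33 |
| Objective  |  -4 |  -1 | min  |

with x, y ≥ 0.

(0, 0), (6, 0), (2, 6), (0, 6)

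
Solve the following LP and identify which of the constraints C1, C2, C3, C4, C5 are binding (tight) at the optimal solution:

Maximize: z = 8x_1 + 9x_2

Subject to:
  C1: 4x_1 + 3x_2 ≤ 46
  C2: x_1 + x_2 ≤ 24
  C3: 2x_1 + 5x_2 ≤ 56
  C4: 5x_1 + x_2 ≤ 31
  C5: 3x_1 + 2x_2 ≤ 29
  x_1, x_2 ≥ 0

At x_1 = 3, x_2 = 10, compute slack b - a·x for each constraint:
  C1: 46 − 42 = 4  (slack)
  C2: 24 − 13 = 11  (slack)
  C3: 56 − 56 = 0  (binding)
  C4: 31 − 25 = 6  (slack)
  C5: 29 − 29 = 0  (binding)

Optimal: x_1 = 3, x_2 = 10
Binding: C3, C5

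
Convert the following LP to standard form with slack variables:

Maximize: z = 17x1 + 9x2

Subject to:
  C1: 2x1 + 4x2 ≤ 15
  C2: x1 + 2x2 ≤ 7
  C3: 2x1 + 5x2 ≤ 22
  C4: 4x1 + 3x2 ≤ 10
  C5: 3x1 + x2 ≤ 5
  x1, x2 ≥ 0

max z = 17x1 + 9x2

s.t.
  2x1 + 4x2 + s1 = 15
  x1 + 2x2 + s2 = 7
  2x1 + 5x2 + s3 = 22
  4x1 + 3x2 + s4 = 10
  3x1 + x2 + s5 = 5
  x1, x2, s1, s2, s3, s4, s5 ≥ 0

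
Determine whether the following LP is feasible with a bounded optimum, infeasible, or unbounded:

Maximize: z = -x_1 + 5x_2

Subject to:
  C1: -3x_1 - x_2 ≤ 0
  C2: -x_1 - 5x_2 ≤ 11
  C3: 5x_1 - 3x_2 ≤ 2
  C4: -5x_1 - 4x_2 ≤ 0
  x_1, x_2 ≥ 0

Unbounded (objective can increase without bound)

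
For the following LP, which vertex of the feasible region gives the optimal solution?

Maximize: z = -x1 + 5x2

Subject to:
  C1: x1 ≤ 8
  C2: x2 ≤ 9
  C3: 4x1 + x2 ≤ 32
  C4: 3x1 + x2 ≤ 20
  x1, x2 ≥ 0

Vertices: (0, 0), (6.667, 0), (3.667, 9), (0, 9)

Evaluate the objective at each vertex of the feasible region:
  z(0, 0) = 0
  z(6.667, 0) = -6.667
  z(3.667, 9) = 41.33
  z(0, 9) = 45  ←
The maximum is at x1 = 0, x2 = 9.

(0, 9)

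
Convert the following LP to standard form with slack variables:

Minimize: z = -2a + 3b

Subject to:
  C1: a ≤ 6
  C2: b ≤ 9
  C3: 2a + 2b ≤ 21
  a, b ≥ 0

min z = -2a + 3b

s.t.
  a + s1 = 6
  b + s2 = 9
  2a + 2b + s3 = 21
  a, b, s1, s2, s3 ≥ 0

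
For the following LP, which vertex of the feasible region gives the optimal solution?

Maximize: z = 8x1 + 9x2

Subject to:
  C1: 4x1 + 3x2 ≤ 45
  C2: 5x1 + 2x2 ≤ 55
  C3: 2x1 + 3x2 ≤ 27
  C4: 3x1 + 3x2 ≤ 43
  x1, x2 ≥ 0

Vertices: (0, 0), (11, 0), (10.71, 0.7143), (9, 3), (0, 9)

Evaluate the objective at each vertex of the feasible region:
  z(0, 0) = 0
  z(11, 0) = 88
  z(10.71, 0.7143) = 92.14
  z(9, 3) = 99  ←
  z(0, 9) = 81
The maximum is at x1 = 9, x2 = 3.

(9, 3)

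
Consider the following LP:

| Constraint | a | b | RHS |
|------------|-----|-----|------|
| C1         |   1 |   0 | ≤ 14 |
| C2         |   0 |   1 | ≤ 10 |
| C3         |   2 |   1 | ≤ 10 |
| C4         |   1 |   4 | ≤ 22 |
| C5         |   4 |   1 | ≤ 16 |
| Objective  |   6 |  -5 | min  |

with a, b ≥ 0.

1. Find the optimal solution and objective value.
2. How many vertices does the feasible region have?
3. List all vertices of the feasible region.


1. a = 0, b = 5.5, z = -27.5
2. 5
3. (0, 0), (4, 0), (3, 4), (2.571, 4.857), (0, 5.5)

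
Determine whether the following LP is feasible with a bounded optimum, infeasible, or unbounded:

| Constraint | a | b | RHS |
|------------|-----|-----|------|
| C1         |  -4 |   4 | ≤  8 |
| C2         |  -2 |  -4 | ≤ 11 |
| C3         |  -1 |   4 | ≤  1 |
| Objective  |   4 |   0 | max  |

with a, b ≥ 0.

Unbounded (objective can increase without bound)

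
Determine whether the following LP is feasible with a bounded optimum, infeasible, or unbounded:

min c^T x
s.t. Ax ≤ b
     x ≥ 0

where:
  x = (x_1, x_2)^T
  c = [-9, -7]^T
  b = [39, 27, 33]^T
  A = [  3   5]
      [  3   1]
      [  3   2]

Feasible with a bounded optimal solution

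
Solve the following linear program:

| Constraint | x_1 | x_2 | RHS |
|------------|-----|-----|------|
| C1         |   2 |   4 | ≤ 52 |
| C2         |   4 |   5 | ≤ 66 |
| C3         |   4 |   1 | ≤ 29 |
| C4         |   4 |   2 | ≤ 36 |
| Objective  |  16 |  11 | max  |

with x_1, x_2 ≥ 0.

Evaluate the objective at each vertex of the feasible region:
  z(0, 0) = 0
  z(7.25, 0) = 116
  z(5.5, 7) = 165
  z(4, 10) = 174  ←
  z(0.6667, 12.67) = 150
  z(0, 13) = 143
The maximum is at x_1 = 4, x_2 = 10.

x_1 = 4, x_2 = 10, z = 174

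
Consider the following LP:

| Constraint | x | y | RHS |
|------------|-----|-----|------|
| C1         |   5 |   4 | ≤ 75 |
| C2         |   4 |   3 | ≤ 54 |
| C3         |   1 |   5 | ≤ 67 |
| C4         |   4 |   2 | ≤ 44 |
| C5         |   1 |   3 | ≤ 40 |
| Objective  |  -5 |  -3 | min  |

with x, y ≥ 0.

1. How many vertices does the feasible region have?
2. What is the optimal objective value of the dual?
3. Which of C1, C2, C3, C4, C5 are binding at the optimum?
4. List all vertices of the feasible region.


1. 5
2. -60
3. C2, C4
4. (0, 0), (11, 0), (6, 10), (4.667, 11.78), (0, 13.33)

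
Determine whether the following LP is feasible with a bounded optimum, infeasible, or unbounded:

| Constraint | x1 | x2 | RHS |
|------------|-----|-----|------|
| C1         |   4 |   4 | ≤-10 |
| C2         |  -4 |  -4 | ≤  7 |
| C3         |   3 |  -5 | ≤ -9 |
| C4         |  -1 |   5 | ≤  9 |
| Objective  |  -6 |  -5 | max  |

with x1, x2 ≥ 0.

Infeasible (no feasible solution exists)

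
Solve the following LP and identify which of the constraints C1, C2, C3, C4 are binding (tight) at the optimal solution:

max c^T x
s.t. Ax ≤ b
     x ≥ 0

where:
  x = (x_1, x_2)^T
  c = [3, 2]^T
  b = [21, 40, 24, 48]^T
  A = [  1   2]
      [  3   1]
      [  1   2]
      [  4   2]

At x_1 = 9, x_2 = 6, compute slack b - a·x for each constraint:
  C1: 21 − 21 = 0  (binding)
  C2: 40 − 33 = 7  (slack)
  C3: 24 − 21 = 3  (slack)
  C4: 48 − 48 = 0  (binding)

Optimal: x_1 = 9, x_2 = 6
Binding: C1, C4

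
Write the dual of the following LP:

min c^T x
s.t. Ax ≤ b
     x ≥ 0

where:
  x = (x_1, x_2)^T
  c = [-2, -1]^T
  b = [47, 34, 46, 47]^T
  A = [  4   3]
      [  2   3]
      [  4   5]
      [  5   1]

Primal min cᵀx s.t. Ax ≤ b, x ≥ 0  →  Dual max −bᵀy s.t. Aᵀy ≥ −c, y ≥ 0.

Maximize: z = -47y1 - 34y2 - 46y3 - 47y4

Subject to:
  4y1 + 2y2 + 4y3 + 5y4 ≥ 2
  3y1 + 3y2 + 5y3 + y4 ≥ 1
  y1, y2, y3, y4 ≥ 0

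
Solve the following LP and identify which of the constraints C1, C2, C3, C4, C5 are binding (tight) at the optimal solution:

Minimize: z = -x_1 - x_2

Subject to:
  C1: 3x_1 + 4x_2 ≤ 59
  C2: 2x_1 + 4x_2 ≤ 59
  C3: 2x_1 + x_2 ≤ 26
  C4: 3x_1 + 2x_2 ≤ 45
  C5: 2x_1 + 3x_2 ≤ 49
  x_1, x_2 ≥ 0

At x_1 = 9, x_2 = 8, compute slack b - a·x for each constraint:
  C1: 59 − 59 = 0  (binding)
  C2: 59 − 50 = 9  (slack)
  C3: 26 − 26 = 0  (binding)
  C4: 45 − 43 = 2  (slack)
  C5: 49 − 42 = 7  (slack)

Optimal: x_1 = 9, x_2 = 8
Binding: C1, C3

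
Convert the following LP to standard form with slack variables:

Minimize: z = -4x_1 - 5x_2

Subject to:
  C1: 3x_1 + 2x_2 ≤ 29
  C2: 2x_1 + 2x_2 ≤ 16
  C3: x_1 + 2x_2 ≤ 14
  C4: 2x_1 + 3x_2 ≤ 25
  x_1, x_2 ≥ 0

min z = -4x_1 - 5x_2

s.t.
  3x_1 + 2x_2 + s1 = 29
  2x_1 + 2x_2 + s2 = 16
  x_1 + 2x_2 + s3 = 14
  2x_1 + 3x_2 + s4 = 25
  x_1, x_2, s1, s2, s3, s4 ≥ 0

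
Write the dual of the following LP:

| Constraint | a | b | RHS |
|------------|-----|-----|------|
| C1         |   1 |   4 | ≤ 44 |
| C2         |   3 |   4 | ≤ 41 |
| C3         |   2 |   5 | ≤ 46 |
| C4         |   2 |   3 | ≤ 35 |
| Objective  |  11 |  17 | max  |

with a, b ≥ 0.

Primal max cᵀx s.t. Ax ≤ b, x ≥ 0  →  Dual min bᵀy s.t. Aᵀy ≥ c, y ≥ 0.

Minimize: z = 44y1 + 41y2 + 46y3 + 35y4

Subject to:
  y1 + 3y2 + 2y3 + 2y4 ≥ 11
  4y1 + 4y2 + 5y3 + 3y4 ≥ 17
  y1, y2, y3, y4 ≥ 0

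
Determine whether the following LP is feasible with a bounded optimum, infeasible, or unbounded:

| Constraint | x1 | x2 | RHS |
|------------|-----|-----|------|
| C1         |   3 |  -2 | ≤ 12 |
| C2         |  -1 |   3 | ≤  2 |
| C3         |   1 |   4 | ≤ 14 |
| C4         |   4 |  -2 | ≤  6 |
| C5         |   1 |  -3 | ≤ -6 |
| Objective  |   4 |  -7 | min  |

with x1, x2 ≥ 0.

Infeasible (no feasible solution exists)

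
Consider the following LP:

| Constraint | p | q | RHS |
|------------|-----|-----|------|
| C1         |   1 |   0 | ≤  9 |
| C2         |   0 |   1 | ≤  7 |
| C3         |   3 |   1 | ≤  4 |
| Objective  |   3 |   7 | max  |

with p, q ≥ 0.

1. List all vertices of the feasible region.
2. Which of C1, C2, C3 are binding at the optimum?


1. (0, 0), (1.333, 0), (0, 4)
2. C3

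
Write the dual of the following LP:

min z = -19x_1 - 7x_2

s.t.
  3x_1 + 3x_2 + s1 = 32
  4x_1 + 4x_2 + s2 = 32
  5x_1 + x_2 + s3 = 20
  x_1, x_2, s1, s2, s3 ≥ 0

Primal min cᵀx s.t. Ax ≤ b, x ≥ 0  →  Dual max −bᵀy s.t. Aᵀy ≥ −c, y ≥ 0.

Maximize: z = -32y1 - 32y2 - 20y3

Subject to:
  3y1 + 4y2 + 5y3 ≥ 19
  3y1 + 4y2 + y3 ≥ 7
  y1, y2, y3 ≥ 0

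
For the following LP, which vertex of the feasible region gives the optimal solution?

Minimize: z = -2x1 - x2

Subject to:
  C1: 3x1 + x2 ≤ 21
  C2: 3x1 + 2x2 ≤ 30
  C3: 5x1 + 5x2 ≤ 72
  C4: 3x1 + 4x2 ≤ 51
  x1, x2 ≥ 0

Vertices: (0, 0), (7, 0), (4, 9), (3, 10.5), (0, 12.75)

Evaluate the objective at each vertex of the feasible region:
  z(0, 0) = 0
  z(7, 0) = -14
  z(4, 9) = -17  ←
  z(3, 10.5) = -16.5
  z(0, 12.75) = -12.75
The minimum is at x1 = 4, x2 = 9.

(4, 9)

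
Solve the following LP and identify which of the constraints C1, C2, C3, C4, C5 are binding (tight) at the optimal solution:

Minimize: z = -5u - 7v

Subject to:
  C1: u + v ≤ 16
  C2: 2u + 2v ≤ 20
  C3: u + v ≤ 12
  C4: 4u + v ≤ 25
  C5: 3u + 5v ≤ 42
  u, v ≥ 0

At u = 4, v = 6, compute slack b - a·x for each constraint:
  C1: 16 − 10 = 6  (slack)
  C2: 20 − 20 = 0  (binding)
  C3: 12 − 10 = 2  (slack)
  C4: 25 − 22 = 3  (slack)
  C5: 42 − 42 = 0  (binding)

Optimal: u = 4, v = 6
Binding: C2, C5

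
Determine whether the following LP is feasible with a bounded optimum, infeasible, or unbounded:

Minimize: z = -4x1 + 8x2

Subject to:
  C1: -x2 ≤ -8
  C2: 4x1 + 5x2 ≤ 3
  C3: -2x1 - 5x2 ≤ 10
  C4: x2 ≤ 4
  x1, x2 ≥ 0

Infeasible (no feasible solution exists)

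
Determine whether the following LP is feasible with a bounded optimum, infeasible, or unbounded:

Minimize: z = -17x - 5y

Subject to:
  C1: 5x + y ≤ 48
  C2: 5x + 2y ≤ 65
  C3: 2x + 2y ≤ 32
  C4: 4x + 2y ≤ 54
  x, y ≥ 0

Feasible with a bounded optimal solution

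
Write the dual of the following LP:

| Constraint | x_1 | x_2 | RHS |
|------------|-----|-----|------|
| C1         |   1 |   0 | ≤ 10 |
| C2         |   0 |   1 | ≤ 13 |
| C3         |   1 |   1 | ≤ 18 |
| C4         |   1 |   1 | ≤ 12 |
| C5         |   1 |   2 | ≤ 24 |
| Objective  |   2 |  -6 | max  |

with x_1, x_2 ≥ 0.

Primal max cᵀx s.t. Ax ≤ b, x ≥ 0  →  Dual min bᵀy s.t. Aᵀy ≥ c, y ≥ 0.

Minimize: z = 10y1 + 13y2 + 18y3 + 12y4 + 24y5

Subject to:
  y1 + y3 + y4 + y5 ≥ 2
  y2 + y3 + y4 + 2y5 ≥ -6
  y1, y2, y3, y4, y5 ≥ 0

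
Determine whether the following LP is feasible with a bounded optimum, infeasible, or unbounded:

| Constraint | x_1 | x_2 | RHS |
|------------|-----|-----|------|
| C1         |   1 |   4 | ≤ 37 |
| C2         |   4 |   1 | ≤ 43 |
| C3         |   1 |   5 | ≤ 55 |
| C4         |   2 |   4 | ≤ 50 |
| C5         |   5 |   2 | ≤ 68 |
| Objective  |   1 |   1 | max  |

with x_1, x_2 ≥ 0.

Feasible with a bounded optimal solution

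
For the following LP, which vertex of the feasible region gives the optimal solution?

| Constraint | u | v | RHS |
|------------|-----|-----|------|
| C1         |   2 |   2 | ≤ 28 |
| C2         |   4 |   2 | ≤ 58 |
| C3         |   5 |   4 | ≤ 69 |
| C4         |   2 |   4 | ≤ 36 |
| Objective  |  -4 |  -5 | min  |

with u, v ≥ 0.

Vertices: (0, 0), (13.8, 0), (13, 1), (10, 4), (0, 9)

Evaluate the objective at each vertex of the feasible region:
  z(0, 0) = 0
  z(13.8, 0) = -55.2
  z(13, 1) = -57
  z(10, 4) = -60  ←
  z(0, 9) = -45
The minimum is at u = 10, v = 4.

(10, 4)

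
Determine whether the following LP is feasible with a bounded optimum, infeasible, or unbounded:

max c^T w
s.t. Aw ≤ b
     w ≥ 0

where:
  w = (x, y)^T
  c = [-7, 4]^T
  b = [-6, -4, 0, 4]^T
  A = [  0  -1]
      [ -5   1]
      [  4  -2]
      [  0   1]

Infeasible (no feasible solution exists)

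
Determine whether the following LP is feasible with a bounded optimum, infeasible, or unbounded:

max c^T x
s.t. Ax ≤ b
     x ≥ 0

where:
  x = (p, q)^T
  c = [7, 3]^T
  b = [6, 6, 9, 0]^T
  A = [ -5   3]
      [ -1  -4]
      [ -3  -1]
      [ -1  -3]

Unbounded (objective can increase without bound)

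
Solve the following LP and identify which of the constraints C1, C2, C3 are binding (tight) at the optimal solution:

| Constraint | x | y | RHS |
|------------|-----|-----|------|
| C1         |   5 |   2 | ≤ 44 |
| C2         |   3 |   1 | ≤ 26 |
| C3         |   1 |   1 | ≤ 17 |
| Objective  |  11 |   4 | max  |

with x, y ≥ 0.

At x = 8, y = 2, compute slack b - a·x for each constraint:
  C1: 44 − 44 = 0  (binding)
  C2: 26 − 26 = 0  (binding)
  C3: 17 − 10 = 7  (slack)

Optimal: x = 8, y = 2
Binding: C1, C2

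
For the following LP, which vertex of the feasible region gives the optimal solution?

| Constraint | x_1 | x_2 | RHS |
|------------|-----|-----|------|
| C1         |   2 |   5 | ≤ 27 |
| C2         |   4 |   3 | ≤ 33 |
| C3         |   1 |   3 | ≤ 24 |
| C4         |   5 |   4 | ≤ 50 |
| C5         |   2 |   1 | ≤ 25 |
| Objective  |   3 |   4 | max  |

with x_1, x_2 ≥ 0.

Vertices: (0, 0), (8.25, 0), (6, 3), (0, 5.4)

Evaluate the objective at each vertex of the feasible region:
  z(0, 0) = 0
  z(8.25, 0) = 24.75
  z(6, 3) = 30  ←
  z(0, 5.4) = 21.6
The maximum is at x_1 = 6, x_2 = 3.

(6, 3)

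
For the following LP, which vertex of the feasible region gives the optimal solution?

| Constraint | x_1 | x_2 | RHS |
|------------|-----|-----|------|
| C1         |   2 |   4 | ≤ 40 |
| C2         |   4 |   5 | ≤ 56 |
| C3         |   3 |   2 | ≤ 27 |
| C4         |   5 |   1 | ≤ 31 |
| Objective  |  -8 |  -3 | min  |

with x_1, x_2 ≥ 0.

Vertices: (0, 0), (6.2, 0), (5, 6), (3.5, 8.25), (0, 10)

Evaluate the objective at each vertex of the feasible region:
  z(0, 0) = 0
  z(6.2, 0) = -49.6
  z(5, 6) = -58  ←
  z(3.5, 8.25) = -52.75
  z(0, 10) = -30
The minimum is at x_1 = 5, x_2 = 6.

(5, 6)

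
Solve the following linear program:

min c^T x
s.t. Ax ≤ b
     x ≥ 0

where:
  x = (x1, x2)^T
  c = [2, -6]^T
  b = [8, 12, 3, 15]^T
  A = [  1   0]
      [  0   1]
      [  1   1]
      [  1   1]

Evaluate the objective at each vertex of the feasible region:
  z(0, 0) = 0
  z(3, 0) = 6
  z(0, 3) = -18  ←
The minimum is at x1 = 0, x2 = 3.

x1 = 0, x2 = 3, z = -18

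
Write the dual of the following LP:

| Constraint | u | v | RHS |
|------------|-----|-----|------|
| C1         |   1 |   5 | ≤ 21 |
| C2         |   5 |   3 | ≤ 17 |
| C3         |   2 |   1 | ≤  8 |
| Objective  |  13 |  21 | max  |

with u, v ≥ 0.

Primal max cᵀx s.t. Ax ≤ b, x ≥ 0  →  Dual min bᵀy s.t. Aᵀy ≥ c, y ≥ 0.

Minimize: z = 21y1 + 17y2 + 8y3

Subject to:
  y1 + 5y2 + 2y3 ≥ 13
  5y1 + 3y2 + y3 ≥ 21
  y1, y2, y3 ≥ 0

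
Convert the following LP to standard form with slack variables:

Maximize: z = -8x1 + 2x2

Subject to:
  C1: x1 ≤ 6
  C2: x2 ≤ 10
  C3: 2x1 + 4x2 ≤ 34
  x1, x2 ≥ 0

max z = -8x1 + 2x2

s.t.
  x1 + s1 = 6
  x2 + s2 = 10
  2x1 + 4x2 + s3 = 34
  x1, x2, s1, s2, s3 ≥ 0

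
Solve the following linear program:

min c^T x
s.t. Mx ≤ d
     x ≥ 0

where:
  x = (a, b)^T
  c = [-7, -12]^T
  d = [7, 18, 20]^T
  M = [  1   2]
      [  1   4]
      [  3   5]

Evaluate the objective at each vertex of the feasible region:
  z(0, 0) = 0
  z(6.667, 0) = -46.67
  z(5, 1) = -47  ←
  z(0, 3.5) = -42
The minimum is at a = 5, b = 1.

a = 5, b = 1, z = -47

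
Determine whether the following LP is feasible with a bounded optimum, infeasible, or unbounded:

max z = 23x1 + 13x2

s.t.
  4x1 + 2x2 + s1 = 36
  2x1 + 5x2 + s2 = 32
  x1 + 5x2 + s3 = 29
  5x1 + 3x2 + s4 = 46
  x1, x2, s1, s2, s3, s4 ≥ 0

Feasible with a bounded optimal solution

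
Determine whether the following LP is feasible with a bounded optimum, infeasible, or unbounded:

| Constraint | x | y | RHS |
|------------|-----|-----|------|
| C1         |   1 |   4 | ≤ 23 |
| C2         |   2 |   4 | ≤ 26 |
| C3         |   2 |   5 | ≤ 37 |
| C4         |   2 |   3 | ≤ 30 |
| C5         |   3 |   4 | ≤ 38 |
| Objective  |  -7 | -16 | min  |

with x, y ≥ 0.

Feasible with a bounded optimal solution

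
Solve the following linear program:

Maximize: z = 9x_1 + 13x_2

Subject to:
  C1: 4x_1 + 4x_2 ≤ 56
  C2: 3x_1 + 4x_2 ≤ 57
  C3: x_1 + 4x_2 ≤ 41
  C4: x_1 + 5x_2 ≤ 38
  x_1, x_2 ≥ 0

Evaluate the objective at each vertex of the feasible region:
  z(0, 0) = 0
  z(14, 0) = 126
  z(8, 6) = 150  ←
  z(0, 7.6) = 98.8
The maximum is at x_1 = 8, x_2 = 6.

x_1 = 8, x_2 = 6, z = 150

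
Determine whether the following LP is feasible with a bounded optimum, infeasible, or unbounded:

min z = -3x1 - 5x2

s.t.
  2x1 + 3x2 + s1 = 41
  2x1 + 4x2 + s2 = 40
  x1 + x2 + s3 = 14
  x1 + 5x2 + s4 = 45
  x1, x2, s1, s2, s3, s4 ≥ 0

Feasible with a bounded optimal solution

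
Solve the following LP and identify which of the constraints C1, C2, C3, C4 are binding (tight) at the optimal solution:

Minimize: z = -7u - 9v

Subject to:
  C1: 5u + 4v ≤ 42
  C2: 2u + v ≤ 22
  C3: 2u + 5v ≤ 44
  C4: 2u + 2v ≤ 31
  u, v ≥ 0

At u = 2, v = 8, compute slack b - a·x for each constraint:
  C1: 42 − 42 = 0  (binding)
  C2: 22 − 12 = 10  (slack)
  C3: 44 − 44 = 0  (binding)
  C4: 31 − 20 = 11  (slack)

Optimal: u = 2, v = 8
Binding: C1, C3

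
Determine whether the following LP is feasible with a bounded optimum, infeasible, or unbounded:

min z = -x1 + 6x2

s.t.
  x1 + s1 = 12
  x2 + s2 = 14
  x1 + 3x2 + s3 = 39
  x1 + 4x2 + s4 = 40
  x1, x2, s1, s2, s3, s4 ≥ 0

Feasible with a bounded optimal solution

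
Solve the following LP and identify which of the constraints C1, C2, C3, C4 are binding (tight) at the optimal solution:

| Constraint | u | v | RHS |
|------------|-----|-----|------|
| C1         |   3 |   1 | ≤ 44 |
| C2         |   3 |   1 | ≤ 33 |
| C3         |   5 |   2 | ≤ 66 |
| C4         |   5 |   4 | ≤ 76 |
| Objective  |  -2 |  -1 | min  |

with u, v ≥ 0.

At u = 8, v = 9, compute slack b - a·x for each constraint:
  C1: 44 − 33 = 11  (slack)
  C2: 33 − 33 = 0  (binding)
  C3: 66 − 58 = 8  (slack)
  C4: 76 − 76 = 0  (binding)

Optimal: u = 8, v = 9
Binding: C2, C4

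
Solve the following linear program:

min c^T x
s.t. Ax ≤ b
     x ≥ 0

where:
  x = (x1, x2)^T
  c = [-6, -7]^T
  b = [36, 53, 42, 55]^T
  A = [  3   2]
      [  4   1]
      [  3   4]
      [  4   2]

Evaluate the objective at each vertex of the feasible region:
  z(0, 0) = 0
  z(12, 0) = -72
  z(10, 3) = -81  ←
  z(0, 10.5) = -73.5
The minimum is at x1 = 10, x2 = 3.

x1 = 10, x2 = 3, z = -81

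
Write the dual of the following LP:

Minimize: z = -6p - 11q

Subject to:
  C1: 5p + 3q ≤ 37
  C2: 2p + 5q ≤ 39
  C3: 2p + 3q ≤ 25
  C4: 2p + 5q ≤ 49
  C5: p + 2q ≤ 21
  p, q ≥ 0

Primal min cᵀx s.t. Ax ≤ b, x ≥ 0  →  Dual max −bᵀy s.t. Aᵀy ≥ −c, y ≥ 0.

Maximize: z = -37y1 - 39y2 - 25y3 - 49y4 - 21y5

Subject to:
  5y1 + 2y2 + 2y3 + 2y4 + y5 ≥ 6
  3y1 + 5y2 + 3y3 + 5y4 + 2y5 ≥ 11
  y1, y2, y3, y4, y5 ≥ 0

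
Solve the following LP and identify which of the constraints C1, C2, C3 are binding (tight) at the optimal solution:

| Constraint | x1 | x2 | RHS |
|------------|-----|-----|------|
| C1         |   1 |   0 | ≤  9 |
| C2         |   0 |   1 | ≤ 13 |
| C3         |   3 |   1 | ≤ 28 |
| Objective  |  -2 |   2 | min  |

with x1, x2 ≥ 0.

At x1 = 9, x2 = 0, compute slack b - a·x for each constraint:
  C1: 9 − 9 = 0  (binding)
  C2: 13 − 0 = 13  (slack)
  C3: 28 − 27 = 1  (slack)

Optimal: x1 = 9, x2 = 0
Binding: C1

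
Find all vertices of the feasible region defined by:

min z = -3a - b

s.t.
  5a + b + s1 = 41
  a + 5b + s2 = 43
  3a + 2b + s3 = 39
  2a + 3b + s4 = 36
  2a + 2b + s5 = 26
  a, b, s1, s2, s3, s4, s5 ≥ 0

(0, 0), (8.2, 0), (7, 6), (5.5, 7.5), (0, 8.6)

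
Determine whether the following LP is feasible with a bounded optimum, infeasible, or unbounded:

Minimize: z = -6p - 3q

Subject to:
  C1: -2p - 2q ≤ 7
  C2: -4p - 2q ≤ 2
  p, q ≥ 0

Unbounded (objective can decrease without bound)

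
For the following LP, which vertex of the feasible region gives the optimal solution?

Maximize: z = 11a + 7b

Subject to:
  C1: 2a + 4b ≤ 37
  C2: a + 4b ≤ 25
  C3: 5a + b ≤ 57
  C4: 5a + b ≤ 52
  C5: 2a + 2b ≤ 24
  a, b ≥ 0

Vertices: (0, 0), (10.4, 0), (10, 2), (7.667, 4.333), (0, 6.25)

Evaluate the objective at each vertex of the feasible region:
  z(0, 0) = 0
  z(10.4, 0) = 114.4
  z(10, 2) = 124  ←
  z(7.667, 4.333) = 114.7
  z(0, 6.25) = 43.75
The maximum is at a = 10, b = 2.

(10, 2)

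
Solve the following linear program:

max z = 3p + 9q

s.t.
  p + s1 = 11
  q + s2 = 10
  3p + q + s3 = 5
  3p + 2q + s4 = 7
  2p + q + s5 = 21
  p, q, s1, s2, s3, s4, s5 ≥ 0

Evaluate the objective at each vertex of the feasible region:
  z(0, 0) = 0
  z(1.667, 0) = 5
  z(1, 2) = 21
  z(0, 3.5) = 31.5  ←
The maximum is at p = 0, q = 3.5.

p = 0, q = 3.5, z = 31.5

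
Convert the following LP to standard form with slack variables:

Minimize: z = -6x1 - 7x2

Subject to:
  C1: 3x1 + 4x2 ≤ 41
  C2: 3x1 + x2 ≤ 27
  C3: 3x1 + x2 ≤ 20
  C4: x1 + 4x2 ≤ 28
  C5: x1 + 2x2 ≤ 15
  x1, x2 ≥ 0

min z = -6x1 - 7x2

s.t.
  3x1 + 4x2 + s1 = 41
  3x1 + x2 + s2 = 27
  3x1 + x2 + s3 = 20
  x1 + 4x2 + s4 = 28
  x1 + 2x2 + s5 = 15
  x1, x2, s1, s2, s3, s4, s5 ≥ 0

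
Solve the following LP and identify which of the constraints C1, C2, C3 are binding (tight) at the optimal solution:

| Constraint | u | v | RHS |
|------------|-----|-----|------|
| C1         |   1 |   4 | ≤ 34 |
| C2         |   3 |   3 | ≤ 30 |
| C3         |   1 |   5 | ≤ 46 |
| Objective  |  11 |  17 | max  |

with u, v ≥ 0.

At u = 2, v = 8, compute slack b - a·x for each constraint:
  C1: 34 − 34 = 0  (binding)
  C2: 30 − 30 = 0  (binding)
  C3: 46 − 42 = 4  (slack)

Optimal: u = 2, v = 8
Binding: C1, C2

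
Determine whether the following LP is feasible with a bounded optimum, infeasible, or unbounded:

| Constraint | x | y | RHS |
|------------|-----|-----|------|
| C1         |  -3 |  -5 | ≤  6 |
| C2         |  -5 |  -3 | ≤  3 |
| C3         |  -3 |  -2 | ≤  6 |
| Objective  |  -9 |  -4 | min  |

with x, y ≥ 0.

Unbounded (objective can decrease without bound)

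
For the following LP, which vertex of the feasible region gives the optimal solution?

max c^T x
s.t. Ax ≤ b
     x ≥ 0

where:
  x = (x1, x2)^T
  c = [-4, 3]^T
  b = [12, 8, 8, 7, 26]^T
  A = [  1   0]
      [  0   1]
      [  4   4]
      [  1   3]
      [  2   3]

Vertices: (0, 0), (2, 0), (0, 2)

Evaluate the objective at each vertex of the feasible region:
  z(0, 0) = 0
  z(2, 0) = -8
  z(0, 2) = 6  ←
The maximum is at x1 = 0, x2 = 2.

(0, 2)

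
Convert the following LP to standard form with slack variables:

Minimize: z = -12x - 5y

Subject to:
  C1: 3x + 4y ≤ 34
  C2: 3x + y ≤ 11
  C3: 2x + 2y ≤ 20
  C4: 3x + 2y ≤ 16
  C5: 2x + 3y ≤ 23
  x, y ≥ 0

min z = -12x - 5y

s.t.
  3x + 4y + s1 = 34
  3x + y + s2 = 11
  2x + 2y + s3 = 20
  3x + 2y + s4 = 16
  2x + 3y + s5 = 23
  x, y, s1, s2, s3, s4, s5 ≥ 0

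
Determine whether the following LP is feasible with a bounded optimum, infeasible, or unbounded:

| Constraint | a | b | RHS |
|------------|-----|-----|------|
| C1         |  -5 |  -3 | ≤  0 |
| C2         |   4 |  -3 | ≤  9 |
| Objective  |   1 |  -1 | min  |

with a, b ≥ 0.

Unbounded (objective can decrease without bound)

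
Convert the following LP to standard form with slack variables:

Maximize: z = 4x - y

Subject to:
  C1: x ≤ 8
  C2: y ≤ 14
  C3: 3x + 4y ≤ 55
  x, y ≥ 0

max z = 4x - y

s.t.
  x + s1 = 8
  y + s2 = 14
  3x + 4y + s3 = 55
  x, y, s1, s2, s3 ≥ 0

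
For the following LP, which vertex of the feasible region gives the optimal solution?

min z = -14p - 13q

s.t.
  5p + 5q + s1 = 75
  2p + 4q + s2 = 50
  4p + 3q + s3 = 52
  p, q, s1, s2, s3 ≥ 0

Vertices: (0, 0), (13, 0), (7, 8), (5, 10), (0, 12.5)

Evaluate the objective at each vertex of the feasible region:
  z(0, 0) = 0
  z(13, 0) = -182
  z(7, 8) = -202  ←
  z(5, 10) = -200
  z(0, 12.5) = -162.5
The minimum is at p = 7, q = 8.

(7, 8)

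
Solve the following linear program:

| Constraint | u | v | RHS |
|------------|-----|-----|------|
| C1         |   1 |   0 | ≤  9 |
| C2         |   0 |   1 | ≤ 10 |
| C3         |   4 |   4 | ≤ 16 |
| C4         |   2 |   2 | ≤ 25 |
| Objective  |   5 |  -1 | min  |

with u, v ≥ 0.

Evaluate the objective at each vertex of the feasible region:
  z(0, 0) = 0
  z(4, 0) = 20
  z(0, 4) = -4  ←
The minimum is at u = 0, v = 4.

u = 0, v = 4, z = -4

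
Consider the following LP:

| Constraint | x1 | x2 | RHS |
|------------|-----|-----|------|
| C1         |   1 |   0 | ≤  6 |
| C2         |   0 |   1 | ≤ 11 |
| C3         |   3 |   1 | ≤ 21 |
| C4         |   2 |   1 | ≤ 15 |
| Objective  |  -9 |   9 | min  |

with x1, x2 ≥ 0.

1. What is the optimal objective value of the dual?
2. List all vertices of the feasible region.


1. -54
2. (0, 0), (6, 0), (6, 3), (2, 11), (0, 11)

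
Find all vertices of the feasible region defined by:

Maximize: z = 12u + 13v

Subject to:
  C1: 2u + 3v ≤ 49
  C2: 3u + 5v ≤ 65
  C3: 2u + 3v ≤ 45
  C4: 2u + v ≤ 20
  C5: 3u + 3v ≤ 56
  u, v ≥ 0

(0, 0), (10, 0), (5, 10), (0, 13)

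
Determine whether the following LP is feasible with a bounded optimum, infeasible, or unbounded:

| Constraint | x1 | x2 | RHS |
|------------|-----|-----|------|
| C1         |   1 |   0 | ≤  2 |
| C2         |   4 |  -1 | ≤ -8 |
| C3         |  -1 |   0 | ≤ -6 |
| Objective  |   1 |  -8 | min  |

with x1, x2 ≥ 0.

Infeasible (no feasible solution exists)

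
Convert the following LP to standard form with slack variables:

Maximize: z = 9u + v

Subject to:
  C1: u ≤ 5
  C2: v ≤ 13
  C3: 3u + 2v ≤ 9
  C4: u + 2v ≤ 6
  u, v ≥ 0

max z = 9u + v

s.t.
  u + s1 = 5
  v + s2 = 13
  3u + 2v + s3 = 9
  u + 2v + s4 = 6
  u, v, s1, s2, s3, s4 ≥ 0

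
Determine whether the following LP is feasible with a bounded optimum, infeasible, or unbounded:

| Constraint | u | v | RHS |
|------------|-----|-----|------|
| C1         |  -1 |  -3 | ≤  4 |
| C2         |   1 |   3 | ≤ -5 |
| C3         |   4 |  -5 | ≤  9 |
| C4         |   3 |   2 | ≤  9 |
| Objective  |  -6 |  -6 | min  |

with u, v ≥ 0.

Infeasible (no feasible solution exists)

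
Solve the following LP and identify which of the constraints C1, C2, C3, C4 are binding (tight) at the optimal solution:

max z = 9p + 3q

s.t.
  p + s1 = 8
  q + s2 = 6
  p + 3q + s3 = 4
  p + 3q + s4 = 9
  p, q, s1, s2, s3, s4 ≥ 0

At p = 4, q = 0, compute slack b - a·x for each constraint:
  C1: 8 − 4 = 4  (slack)
  C2: 6 − 0 = 6  (slack)
  C3: 4 − 4 = 0  (binding)
  C4: 9 − 4 = 5  (slack)

Optimal: p = 4, q = 0
Binding: C3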